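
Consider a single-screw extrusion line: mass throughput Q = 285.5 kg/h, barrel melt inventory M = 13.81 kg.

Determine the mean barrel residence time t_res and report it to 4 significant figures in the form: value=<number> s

Q_s = Q / 3600 = 285.5 / 3600 = 0.0793056 kg/s
t_res = M / Q_s = 13.81 / 0.0793056 = 174.137 s

value=174.1 s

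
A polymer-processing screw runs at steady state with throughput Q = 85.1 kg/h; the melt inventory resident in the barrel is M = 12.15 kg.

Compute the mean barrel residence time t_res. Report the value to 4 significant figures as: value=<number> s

Q_s = Q / 3600 = 85.1 / 3600 = 0.0236389 kg/s
t_res = M / Q_s = 12.15 ÷ 0.0236389 = 513.984 s

value=514.0 s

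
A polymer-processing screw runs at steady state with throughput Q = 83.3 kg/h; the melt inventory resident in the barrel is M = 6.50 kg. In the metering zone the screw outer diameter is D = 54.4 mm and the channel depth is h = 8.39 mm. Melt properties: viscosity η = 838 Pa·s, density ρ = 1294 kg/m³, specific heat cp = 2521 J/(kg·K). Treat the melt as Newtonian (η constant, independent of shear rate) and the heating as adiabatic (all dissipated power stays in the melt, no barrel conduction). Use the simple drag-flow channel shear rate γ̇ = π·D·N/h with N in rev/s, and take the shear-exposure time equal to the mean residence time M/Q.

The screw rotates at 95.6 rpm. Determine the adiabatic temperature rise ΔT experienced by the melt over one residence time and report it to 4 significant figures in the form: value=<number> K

Throughput in SI: Q_s = 83.3 kg/h ÷ 3600 s/h = 0.0231389 kg/s
t_res = M / Q_s = 6.50 ÷ 0.0231389 = 280.912 s
D = 54.4 mm = 0.0544 m;  h = 8.39 mm = 0.00839 m;  N = 95.6 rpm / 60 = 1.59333 rev/s
γ̇ = π D N / h = (π)(0.0544)(1.59333) / 0.00839 = 32.4559 s⁻¹
Adiabatic rise: ΔT = η γ̇² t_res / (ρ cp) = 838·(32.4559)²·280.912 / (1294·2521) = 76.0142 K

value=76.01 K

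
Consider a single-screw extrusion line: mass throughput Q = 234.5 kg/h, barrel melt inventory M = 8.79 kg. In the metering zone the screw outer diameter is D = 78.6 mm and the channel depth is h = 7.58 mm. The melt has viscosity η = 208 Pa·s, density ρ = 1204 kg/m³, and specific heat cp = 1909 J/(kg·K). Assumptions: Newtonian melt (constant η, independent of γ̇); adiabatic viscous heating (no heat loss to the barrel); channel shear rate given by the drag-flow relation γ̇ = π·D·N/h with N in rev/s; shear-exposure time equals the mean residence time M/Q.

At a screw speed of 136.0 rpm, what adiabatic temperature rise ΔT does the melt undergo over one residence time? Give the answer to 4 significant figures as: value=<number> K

value=66.58 K

Q_s = Q / 3600 = 234.5 / 3600 = 0.0651389 kg/s
t_res = M / Q_s = 8.79 / 0.0651389 = 134.942 s
Geometry in metres: D = 78.6 mm → 0.0786 m, h = 7.58 mm → 0.00758 m; screw speed N = 136.0 rpm = 2.26667 rev/s
γ̇ = π D N / h = (π)(0.0786)(2.26667) / 0.00758 = 73.8399 s⁻¹
ΔT = η·γ̇²·t_res / (ρ·cp) = 208 · (73.8399)² · 134.942 / (1204 · 1909) = 66.5827 K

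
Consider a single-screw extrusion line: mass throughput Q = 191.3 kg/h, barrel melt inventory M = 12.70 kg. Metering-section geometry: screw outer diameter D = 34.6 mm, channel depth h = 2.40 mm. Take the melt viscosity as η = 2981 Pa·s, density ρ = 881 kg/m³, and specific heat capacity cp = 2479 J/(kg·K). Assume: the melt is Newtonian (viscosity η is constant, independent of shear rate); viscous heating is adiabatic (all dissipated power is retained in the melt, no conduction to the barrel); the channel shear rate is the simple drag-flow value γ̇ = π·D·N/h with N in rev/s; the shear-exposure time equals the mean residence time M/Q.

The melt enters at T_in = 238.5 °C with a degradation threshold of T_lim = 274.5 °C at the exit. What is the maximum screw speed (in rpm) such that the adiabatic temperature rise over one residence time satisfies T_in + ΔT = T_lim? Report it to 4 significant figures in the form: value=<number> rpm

Q_s = Q / 3600 = 191.3 / 3600 = 0.0531389 kg/s
t_res = M / Q_s = 12.70 ÷ 0.0531389 = 238.996 s
D = 34.6 mm = 0.0346 m;  h = 2.40 mm = 0.0024 m
Allowable rise: ΔT_a = T_lim − T_in = 274.5 − 238.5 = 36 K
γ̇_max² = ΔT_a·ρ·cp / (η·t_res) = [36 × 881 × 2479] / [2981 × 238.996] = 110.357 s⁻²
γ̇_max = sqrt(110.357) = 10.5051 s⁻¹
Solve γ̇ = πDN/h for N: N_max = γ̇_max·h/(π·D) = 10.5051 × 0.0024 / (π × 0.0346) = 0.231946 rev/s = 13.9167 rpm

value=13.92 rpm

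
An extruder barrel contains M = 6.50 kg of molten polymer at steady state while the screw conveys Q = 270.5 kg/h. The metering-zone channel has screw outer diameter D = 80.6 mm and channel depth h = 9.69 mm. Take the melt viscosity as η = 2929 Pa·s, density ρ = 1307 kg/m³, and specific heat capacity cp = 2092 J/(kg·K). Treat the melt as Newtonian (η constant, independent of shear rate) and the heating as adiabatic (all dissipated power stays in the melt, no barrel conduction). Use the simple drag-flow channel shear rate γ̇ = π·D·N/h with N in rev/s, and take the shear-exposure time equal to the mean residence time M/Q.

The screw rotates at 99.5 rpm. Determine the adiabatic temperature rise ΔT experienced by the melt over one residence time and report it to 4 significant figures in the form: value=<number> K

Q_s = Q / 3600 = 270.5 / 3600 = 0.0751389 kg/s
t_res = M / Q_s = 6.50 ÷ 0.0751389 = 86.5065 s
Geometry in metres: D = 80.6 mm → 0.0806 m, h = 9.69 mm → 0.00969 m; screw speed N = 99.5 rpm = 1.65833 rev/s
Shear rate: γ̇ = πDN/h = π·0.0806·1.65833/0.00969 = 43.3344 s⁻¹
Adiabatic rise: ΔT = η γ̇² t_res / (ρ cp) = 2929·(43.3344)²·86.5065 / (1307·2092) = 174.019 K

value=174.0 K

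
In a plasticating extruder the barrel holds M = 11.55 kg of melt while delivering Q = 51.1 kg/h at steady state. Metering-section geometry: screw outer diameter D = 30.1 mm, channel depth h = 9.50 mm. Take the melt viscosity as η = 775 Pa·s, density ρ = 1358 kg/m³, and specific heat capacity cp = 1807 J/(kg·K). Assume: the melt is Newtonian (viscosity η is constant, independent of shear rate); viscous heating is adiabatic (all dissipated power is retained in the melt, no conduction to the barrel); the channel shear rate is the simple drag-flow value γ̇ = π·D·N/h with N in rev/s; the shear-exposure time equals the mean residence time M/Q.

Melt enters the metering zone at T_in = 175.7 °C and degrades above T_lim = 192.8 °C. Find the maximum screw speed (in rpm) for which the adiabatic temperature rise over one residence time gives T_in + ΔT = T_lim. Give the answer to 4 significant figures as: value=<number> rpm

Q_s = Q / 3600 = 51.1 / 3600 = 0.0141944 kg/s
t_res = M / Q_s = 11.55 ÷ 0.0141944 = 813.699 s
D = 30.1 mm = 0.0301 m;  h = 9.50 mm = 0.0095 m
ΔT_a = T_lim − T_in = 192.8 − 175.7 = 17.1 K
γ̇_max² = ΔT_a·ρ·cp/(η·t_res) = 17.1·1358·1807/(775·813.699) = 66.5409 s⁻²
γ̇_max = √66.5409 = 8.15726 s⁻¹
Solve γ̇ = πDN/h for N: N_max = γ̇_max·h/(π·D) = 8.15726 × 0.0095 / (π × 0.0301) = 0.819505 rev/s = 49.1703 rpm

value=49.17 rpm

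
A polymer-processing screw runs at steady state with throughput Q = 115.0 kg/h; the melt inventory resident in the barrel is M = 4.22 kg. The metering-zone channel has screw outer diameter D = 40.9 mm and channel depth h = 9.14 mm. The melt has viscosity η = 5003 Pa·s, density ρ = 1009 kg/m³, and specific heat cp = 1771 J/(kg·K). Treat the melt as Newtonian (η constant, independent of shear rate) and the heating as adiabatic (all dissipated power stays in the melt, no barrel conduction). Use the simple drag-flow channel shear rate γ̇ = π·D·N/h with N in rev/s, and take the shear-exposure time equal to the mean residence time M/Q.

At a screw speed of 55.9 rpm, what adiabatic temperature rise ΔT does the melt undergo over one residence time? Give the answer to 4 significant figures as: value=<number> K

Convert throughput: Q = 115.0 kg/h = 115.0/3600 = 0.0319444 kg/s
Mean residence time: t_res = M/Q_s = 4.22 kg / 0.0319444 kg/s = 132.104 s
D = 40.9 mm = 0.0409 m;  h = 9.14 mm = 0.00914 m;  N = 55.9 rpm / 60 = 0.931667 rev/s
γ̇ = π D N / h = (π)(0.0409)(0.931667) / 0.00914 = 13.0975 s⁻¹
ΔT = η·γ̇²·t_res/(ρ·cp) = [5003 × 13.0975² × 132.104] / [1009 × 1771] = 63.4473 K

value=63.45 K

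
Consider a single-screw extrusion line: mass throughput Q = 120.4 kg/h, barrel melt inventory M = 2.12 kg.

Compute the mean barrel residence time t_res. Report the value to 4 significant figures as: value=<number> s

Q_s = Q / 3600 = 120.4 / 3600 = 0.0334444 kg/s
Mean residence time: t_res = M/Q_s = 2.12 kg / 0.0334444 kg/s = 63.3887 s

value=63.39 s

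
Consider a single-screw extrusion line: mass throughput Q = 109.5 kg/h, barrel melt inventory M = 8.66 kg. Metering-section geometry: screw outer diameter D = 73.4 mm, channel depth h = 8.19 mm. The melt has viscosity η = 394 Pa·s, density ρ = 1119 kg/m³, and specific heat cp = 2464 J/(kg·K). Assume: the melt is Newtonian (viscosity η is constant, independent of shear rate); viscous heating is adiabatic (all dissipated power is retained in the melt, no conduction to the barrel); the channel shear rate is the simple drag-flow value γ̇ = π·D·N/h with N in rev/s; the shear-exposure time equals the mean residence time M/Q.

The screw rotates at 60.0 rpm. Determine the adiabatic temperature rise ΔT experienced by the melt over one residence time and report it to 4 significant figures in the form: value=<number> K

Throughput in SI: Q_s = 109.5 kg/h ÷ 3600 s/h = 0.0304167 kg/s
t_res = M / Q_s = 8.66 ÷ 0.0304167 = 284.712 s
Convert to SI: D = 0.0734 m, h = 0.00819 m, N = 60.0/60 = 1 rev/s
γ̇ = π D N / h = (π)(0.0734)(1) / 0.00819 = 28.1554 s⁻¹
ΔT = η·γ̇²·t_res/(ρ·cp) = [394 × 28.1554² × 284.712] / [1119 × 2464] = 32.2519 K

value=32.25 K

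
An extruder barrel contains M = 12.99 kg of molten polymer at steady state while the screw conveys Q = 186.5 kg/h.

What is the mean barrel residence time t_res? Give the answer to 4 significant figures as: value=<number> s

Convert throughput: Q = 186.5 kg/h = 186.5/3600 = 0.0518056 kg/s
t_res = M / Q_s = 12.99 ÷ 0.0518056 = 250.745 s

value=250.7 s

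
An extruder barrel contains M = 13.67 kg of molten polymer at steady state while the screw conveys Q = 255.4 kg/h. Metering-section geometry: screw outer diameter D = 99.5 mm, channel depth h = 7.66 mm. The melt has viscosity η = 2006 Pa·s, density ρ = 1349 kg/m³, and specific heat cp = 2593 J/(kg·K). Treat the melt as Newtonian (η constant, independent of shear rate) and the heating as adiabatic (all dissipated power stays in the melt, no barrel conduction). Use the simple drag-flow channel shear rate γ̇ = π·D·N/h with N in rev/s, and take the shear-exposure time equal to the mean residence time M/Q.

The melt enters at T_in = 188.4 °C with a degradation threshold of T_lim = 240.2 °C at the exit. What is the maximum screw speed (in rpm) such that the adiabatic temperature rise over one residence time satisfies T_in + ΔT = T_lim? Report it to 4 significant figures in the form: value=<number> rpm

Q_s = Q / 3600 = 255.4 / 3600 = 0.0709444 kg/s
t_res = M / Q_s = 13.67 / 0.0709444 = 192.686 s
D = 99.5 mm = 0.0995 m;  h = 7.66 mm = 0.00766 m
ΔT_a = T_lim − T_in = 240.2 − 188.4 = 51.8 K
γ̇_max² = ΔT_a·ρ·cp/(η·t_res) = 51.8·1349·2593/(2006·192.686) = 468.774 s⁻²
γ̇_max = √468.774 = 21.6512 s⁻¹
N_max = γ̇_max h / (πD) = 21.6512·0.00766/(π·0.0995) = 0.530564 rev/s → ×60 = 31.8338 rpm

value=31.83 rpm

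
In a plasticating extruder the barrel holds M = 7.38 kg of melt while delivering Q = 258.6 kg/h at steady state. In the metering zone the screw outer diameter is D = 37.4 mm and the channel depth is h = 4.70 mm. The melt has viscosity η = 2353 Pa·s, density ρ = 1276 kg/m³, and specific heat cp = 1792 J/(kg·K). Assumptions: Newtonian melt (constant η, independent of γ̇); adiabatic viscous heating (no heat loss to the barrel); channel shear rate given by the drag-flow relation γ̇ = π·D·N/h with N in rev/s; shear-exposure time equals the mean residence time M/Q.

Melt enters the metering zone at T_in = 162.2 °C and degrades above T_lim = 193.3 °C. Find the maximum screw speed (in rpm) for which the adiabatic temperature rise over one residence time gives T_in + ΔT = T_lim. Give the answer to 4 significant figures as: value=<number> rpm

value=41.16 rpm

Convert throughput: Q = 258.6 kg/h = 258.6/3600 = 0.0718333 kg/s
Mean residence time: t_res = M/Q_s = 7.38 kg / 0.0718333 kg/s = 102.738 s
D = 37.4 mm = 0.0374 m;  h = 4.70 mm = 0.0047 m
Allowable rise: ΔT_a = T_lim − T_in = 193.3 − 162.2 = 31.1 K
γ̇_max² = ΔT_a·ρ·cp / (η·t_res) = [31.1 × 1276 × 1792] / [2353 × 102.738] = 294.169 s⁻²
γ̇_max = sqrt(294.169) = 17.1514 s⁻¹
N_max = γ̇_max h / (πD) = 17.1514·0.0047/(π·0.0374) = 0.68608 rev/s → ×60 = 41.1648 rpm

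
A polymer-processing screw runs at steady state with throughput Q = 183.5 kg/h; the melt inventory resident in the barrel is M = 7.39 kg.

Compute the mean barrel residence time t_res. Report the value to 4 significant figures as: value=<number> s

value=145.0 s

Throughput in SI: Q_s = 183.5 kg/h ÷ 3600 s/h = 0.0509722 kg/s
t_res = M / Q_s = 7.39 / 0.0509722 = 144.981 s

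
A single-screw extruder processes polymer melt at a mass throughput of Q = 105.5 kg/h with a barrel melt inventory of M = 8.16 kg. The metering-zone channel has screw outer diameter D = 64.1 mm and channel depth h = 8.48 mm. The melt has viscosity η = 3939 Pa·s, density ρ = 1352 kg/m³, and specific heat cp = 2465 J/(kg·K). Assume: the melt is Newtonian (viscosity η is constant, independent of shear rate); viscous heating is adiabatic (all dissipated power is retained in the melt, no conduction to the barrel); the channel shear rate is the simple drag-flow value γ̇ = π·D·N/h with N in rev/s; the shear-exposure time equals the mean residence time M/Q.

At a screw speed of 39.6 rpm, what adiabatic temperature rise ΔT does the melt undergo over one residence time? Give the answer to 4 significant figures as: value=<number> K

Q_s = Q / 3600 = 105.5 / 3600 = 0.0293056 kg/s
t_res = M / Q_s = 8.16 / 0.0293056 = 278.445 s
D = 64.1 mm = 0.0641 m;  h = 8.48 mm = 0.00848 m;  N = 39.6 rpm / 60 = 0.66 rev/s
γ̇ = π·D·N / h = π · 0.0641 · 0.66 / 0.00848 = 15.6731 s⁻¹
ΔT = η·γ̇²·t_res / (ρ·cp) = 3939 · (15.6731)² · 278.445 / (1352 · 2465) = 80.8434 K

value=80.84 K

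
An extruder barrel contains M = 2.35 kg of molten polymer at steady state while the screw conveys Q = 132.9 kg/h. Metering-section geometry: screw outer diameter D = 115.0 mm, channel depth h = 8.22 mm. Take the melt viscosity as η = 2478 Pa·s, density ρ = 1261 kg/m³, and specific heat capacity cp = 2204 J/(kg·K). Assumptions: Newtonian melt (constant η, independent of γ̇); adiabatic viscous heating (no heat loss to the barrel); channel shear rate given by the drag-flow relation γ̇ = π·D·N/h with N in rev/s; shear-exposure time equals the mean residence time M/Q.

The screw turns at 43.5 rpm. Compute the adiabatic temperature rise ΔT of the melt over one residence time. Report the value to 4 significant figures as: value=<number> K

Q_s = Q / 3600 = 132.9 / 3600 = 0.0369167 kg/s
t_res = M / Q_s = 2.35 / 0.0369167 = 63.6569 s
Convert to SI: D = 0.115 m, h = 0.00822 m, N = 43.5/60 = 0.725 rev/s
Shear rate: γ̇ = πDN/h = π·0.115·0.725/0.00822 = 31.865 s⁻¹
ΔT = η·γ̇²·t_res / (ρ·cp) = 2478 · (31.865)² · 63.6569 / (1261 · 2204) = 57.6299 K

value=57.63 K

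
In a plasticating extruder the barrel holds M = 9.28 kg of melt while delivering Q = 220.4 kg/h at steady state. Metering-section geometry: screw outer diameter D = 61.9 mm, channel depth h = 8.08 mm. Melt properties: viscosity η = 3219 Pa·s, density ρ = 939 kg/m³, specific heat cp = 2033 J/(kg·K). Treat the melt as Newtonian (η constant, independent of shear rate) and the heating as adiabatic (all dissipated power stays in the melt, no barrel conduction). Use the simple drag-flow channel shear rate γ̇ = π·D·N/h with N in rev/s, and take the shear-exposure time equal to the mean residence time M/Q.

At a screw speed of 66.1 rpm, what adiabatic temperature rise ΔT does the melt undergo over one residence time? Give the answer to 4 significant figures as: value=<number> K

Q_s = Q / 3600 = 220.4 / 3600 = 0.0612222 kg/s
Mean residence time: t_res = M/Q_s = 9.28 kg / 0.0612222 kg/s = 151.579 s
Convert to SI: D = 0.0619 m, h = 0.00808 m, N = 66.1/60 = 1.10167 rev/s
Shear rate: γ̇ = πDN/h = π·0.0619·1.10167/0.00808 = 26.5143 s⁻¹
ΔT = η·γ̇²·t_res/(ρ·cp) = [3219 × 26.5143² × 151.579] / [939 × 2033] = 179.687 K

value=179.7 K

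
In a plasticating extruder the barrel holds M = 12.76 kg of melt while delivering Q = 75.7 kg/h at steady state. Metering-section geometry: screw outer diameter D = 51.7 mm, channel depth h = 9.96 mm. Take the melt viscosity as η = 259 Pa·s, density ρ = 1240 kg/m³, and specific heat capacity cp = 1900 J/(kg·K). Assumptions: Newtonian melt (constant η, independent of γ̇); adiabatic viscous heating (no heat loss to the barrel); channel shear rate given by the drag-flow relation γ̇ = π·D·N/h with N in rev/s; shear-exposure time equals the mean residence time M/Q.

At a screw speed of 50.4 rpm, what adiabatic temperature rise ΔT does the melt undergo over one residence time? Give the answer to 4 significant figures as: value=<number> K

Convert throughput: Q = 75.7 kg/h = 75.7/3600 = 0.0210278 kg/s
t_res = M / Q_s = 12.76 / 0.0210278 = 606.816 s
D = 51.7 mm = 0.0517 m;  h = 9.96 mm = 0.00996 m;  N = 50.4 rpm / 60 = 0.84 rev/s
γ̇ = π D N / h = (π)(0.0517)(0.84) / 0.00996 = 13.6981 s⁻¹
ΔT = η·γ̇²·t_res/(ρ·cp) = [259 × 13.6981² × 606.816] / [1240 × 1900] = 12.5171 K

value=12.52 K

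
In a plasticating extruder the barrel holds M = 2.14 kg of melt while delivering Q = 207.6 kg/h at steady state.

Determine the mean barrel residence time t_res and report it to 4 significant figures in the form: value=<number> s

Convert throughput: Q = 207.6 kg/h = 207.6/3600 = 0.0576667 kg/s
t_res = M / Q_s = 2.14 ÷ 0.0576667 = 37.1098 s

value=37.11 s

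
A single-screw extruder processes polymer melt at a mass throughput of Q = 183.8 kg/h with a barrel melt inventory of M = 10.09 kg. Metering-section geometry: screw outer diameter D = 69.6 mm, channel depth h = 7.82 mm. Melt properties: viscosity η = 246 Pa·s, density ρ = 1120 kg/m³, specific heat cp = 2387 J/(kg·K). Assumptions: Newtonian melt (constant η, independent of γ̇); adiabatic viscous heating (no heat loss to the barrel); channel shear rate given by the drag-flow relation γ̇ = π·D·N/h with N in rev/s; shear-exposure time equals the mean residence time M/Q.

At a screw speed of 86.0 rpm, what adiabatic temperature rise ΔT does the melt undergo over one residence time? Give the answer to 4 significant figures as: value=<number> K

Throughput in SI: Q_s = 183.8 kg/h ÷ 3600 s/h = 0.0510556 kg/s
Mean residence time: t_res = M/Q_s = 10.09 kg / 0.0510556 kg/s = 197.628 s
Geometry in metres: D = 69.6 mm → 0.0696 m, h = 7.82 mm → 0.00782 m; screw speed N = 86.0 rpm = 1.43333 rev/s
γ̇ = π·D·N / h = π · 0.0696 · 1.43333 / 0.00782 = 40.0774 s⁻¹
ΔT = η·γ̇²·t_res/(ρ·cp) = [246 × 40.0774² × 197.628] / [1120 × 2387] = 29.2087 K

value=29.21 K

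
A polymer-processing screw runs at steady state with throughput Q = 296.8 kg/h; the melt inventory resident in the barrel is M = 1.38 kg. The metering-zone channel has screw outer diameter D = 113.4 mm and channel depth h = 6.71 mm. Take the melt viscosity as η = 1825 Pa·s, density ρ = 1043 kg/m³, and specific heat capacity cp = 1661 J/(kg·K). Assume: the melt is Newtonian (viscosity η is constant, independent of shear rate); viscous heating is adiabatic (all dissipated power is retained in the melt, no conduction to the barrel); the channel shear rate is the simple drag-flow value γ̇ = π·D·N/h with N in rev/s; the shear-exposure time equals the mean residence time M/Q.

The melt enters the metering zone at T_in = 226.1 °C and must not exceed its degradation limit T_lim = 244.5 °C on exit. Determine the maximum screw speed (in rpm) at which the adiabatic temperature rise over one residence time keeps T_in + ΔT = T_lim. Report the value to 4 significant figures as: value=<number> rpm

value=36.51 rpm

Q_s = Q / 3600 = 296.8 / 3600 = 0.0824444 kg/s
Mean residence time: t_res = M/Q_s = 1.38 kg / 0.0824444 kg/s = 16.7385 s
Convert to metres: D = 0.1134 m, h = 0.00671 m
ΔT_a = T_lim − T_in = 244.5 °C − 226.1 °C = 18.4 K
Invert ΔT = ηγ̇²t_res/(ρcp) for γ̇: γ̇_max² = ΔT_a ρ cp / (η t_res) = 18.4·1043·1661 / (1825·16.7385) = 1043.5 s⁻²
Take the square root: γ̇_max = √(1043.5) = 32.3032 s⁻¹
N_max = γ̇_max·h / (π·D) = 32.3032 · 0.00671 / (π · 0.1134) = 0.608422 rev/s = 36.5053 rpm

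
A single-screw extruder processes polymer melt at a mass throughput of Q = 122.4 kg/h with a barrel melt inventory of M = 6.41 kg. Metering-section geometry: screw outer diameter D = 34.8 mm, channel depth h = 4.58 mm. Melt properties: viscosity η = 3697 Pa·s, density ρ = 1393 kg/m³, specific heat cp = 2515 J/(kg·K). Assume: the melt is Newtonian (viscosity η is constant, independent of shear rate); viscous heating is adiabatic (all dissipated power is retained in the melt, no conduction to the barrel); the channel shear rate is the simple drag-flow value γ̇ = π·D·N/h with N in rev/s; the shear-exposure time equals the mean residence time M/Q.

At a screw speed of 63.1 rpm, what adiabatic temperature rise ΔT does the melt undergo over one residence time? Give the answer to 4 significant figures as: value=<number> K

value=125.4 K

Throughput in SI: Q_s = 122.4 kg/h ÷ 3600 s/h = 0.034 kg/s
t_res = M / Q_s = 6.41 ÷ 0.034 = 188.529 s
D = 34.8 mm = 0.0348 m;  h = 4.58 mm = 0.00458 m;  N = 63.1 rpm / 60 = 1.05167 rev/s
Shear rate: γ̇ = πDN/h = π·0.0348·1.05167/0.00458 = 25.1039 s⁻¹
ΔT = η·γ̇²·t_res/(ρ·cp) = [3697 × 25.1039² × 188.529] / [1393 × 2515] = 125.378 K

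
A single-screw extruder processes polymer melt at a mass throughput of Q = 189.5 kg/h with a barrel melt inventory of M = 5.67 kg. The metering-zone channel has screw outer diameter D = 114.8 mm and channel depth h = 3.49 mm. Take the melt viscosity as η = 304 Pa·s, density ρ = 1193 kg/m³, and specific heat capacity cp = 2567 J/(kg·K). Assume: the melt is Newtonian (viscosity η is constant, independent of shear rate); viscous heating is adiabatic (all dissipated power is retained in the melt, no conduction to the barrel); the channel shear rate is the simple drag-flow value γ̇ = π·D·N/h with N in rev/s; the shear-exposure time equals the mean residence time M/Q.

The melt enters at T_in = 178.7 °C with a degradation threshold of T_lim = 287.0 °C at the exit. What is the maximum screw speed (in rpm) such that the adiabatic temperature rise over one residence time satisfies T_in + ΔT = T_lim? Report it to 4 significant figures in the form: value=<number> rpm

Convert throughput: Q = 189.5 kg/h = 189.5/3600 = 0.0526389 kg/s
t_res = M / Q_s = 5.67 ÷ 0.0526389 = 107.715 s
Convert to metres: D = 0.1148 m, h = 0.00349 m
ΔT_a = T_lim − T_in = 287.0 °C − 178.7 °C = 108.3 K
Invert ΔT = ηγ̇²t_res/(ρcp) for γ̇: γ̇_max² = ΔT_a ρ cp / (η t_res) = 108.3·1193·2567 / (304·107.715) = 10128.5 s⁻²
γ̇_max = sqrt(10128.5) = 100.64 s⁻¹
N_max = γ̇_max·h / (π·D) = 100.64 · 0.00349 / (π · 0.1148) = 0.973881 rev/s = 58.4329 rpm

value=58.43 rpm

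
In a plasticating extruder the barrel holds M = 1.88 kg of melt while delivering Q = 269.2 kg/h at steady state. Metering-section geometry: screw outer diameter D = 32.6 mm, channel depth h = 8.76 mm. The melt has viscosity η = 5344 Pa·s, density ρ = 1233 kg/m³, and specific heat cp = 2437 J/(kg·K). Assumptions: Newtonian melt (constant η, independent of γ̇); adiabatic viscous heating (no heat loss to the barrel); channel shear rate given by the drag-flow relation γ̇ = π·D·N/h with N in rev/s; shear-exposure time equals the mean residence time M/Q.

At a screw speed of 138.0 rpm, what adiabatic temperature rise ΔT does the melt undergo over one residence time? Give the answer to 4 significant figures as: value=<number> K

value=32.33 K

Throughput in SI: Q_s = 269.2 kg/h ÷ 3600 s/h = 0.0747778 kg/s
t_res = M / Q_s = 1.88 ÷ 0.0747778 = 25.1412 s
Convert to SI: D = 0.0326 m, h = 0.00876 m, N = 138.0/60 = 2.3 rev/s
γ̇ = π D N / h = (π)(0.0326)(2.3) / 0.00876 = 26.89 s⁻¹
ΔT = η·γ̇²·t_res/(ρ·cp) = [5344 × 26.89² × 25.1412] / [1233 × 2437] = 32.3307 K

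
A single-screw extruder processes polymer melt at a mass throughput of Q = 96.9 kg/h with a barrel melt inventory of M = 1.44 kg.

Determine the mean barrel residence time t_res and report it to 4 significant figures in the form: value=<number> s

value=53.50 s

Convert throughput: Q = 96.9 kg/h = 96.9/3600 = 0.0269167 kg/s
t_res = M / Q_s = 1.44 ÷ 0.0269167 = 53.4985 s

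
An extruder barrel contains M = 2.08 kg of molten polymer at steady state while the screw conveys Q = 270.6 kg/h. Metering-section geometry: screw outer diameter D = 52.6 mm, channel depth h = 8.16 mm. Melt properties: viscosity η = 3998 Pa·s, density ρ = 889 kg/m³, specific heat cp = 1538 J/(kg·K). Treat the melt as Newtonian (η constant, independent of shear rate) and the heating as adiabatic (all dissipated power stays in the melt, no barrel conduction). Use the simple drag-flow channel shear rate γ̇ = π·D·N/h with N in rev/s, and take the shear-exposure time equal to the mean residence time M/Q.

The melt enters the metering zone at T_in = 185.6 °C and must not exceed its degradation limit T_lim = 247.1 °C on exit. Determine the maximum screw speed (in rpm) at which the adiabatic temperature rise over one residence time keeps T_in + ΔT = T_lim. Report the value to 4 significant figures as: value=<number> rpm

value=81.68 rpm

Throughput in SI: Q_s = 270.6 kg/h ÷ 3600 s/h = 0.0751667 kg/s
t_res = M / Q_s = 2.08 ÷ 0.0751667 = 27.6718 s
Convert to metres: D = 0.0526 m, h = 0.00816 m
ΔT_a = T_lim − T_in = 247.1 − 185.6 = 61.5 K
γ̇_max² = ΔT_a·ρ·cp/(η·t_res) = 61.5·889·1538/(3998·27.6718) = 760.068 s⁻²
γ̇_max = sqrt(760.068) = 27.5693 s⁻¹
Solve γ̇ = πDN/h for N: N_max = γ̇_max·h/(π·D) = 27.5693 × 0.00816 / (π × 0.0526) = 1.36138 rev/s = 81.6831 rpm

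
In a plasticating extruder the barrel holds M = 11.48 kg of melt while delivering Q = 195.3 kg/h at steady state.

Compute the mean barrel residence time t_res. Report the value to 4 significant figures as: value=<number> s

value=211.6 s

Q_s = Q / 3600 = 195.3 / 3600 = 0.05425 kg/s
Mean residence time: t_res = M/Q_s = 11.48 kg / 0.05425 kg/s = 211.613 s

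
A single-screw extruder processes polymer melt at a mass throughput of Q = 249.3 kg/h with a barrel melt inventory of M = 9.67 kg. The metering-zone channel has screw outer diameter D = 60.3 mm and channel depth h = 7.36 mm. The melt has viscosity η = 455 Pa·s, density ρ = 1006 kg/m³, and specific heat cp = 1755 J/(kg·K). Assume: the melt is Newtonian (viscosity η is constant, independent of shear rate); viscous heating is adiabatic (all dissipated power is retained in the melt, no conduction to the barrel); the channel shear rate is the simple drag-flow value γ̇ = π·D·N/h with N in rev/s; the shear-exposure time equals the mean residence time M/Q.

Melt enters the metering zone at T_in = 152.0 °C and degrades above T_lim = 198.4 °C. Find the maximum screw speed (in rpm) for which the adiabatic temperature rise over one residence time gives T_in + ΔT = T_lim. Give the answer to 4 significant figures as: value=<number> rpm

Convert throughput: Q = 249.3 kg/h = 249.3/3600 = 0.06925 kg/s
t_res = M / Q_s = 9.67 / 0.06925 = 139.639 s
D = 60.3 mm = 0.0603 m;  h = 7.36 mm = 0.00736 m
ΔT_a = T_lim − T_in = 198.4 − 152.0 = 46.4 K
γ̇_max² = ΔT_a·ρ·cp / (η·t_res) = [46.4 × 1006 × 1755] / [455 × 139.639] = 1289.36 s⁻²
γ̇_max = √1289.36 = 35.9077 s⁻¹
N_max = γ̇_max h / (πD) = 35.9077·0.00736/(π·0.0603) = 1.39508 rev/s → ×60 = 83.7046 rpm

value=83.70 rpm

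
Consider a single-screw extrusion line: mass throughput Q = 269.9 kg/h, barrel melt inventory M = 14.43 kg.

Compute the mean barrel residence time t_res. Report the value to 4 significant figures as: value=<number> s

value=192.5 s

Q_s = Q / 3600 = 269.9 / 3600 = 0.0749722 kg/s
t_res = M / Q_s = 14.43 / 0.0749722 = 192.471 s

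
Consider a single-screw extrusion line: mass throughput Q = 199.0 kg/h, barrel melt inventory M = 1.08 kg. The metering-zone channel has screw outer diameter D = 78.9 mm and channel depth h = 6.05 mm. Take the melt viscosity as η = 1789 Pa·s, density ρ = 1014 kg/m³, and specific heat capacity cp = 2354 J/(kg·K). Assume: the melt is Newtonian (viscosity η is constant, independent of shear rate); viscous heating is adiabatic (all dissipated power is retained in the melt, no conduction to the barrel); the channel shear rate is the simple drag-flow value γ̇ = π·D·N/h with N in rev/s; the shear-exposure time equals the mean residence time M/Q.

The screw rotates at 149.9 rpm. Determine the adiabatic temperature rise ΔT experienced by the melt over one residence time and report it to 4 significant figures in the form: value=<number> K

value=153.4 K

Convert throughput: Q = 199.0 kg/h = 199.0/3600 = 0.0552778 kg/s
Mean residence time: t_res = M/Q_s = 1.08 kg / 0.0552778 kg/s = 19.5377 s
D = 78.9 mm = 0.0789 m;  h = 6.05 mm = 0.00605 m;  N = 149.9 rpm / 60 = 2.49833 rev/s
γ̇ = π D N / h = (π)(0.0789)(2.49833) / 0.00605 = 102.358 s⁻¹
Adiabatic rise: ΔT = η γ̇² t_res / (ρ cp) = 1789·(102.358)²·19.5377 / (1014·2354) = 153.42 K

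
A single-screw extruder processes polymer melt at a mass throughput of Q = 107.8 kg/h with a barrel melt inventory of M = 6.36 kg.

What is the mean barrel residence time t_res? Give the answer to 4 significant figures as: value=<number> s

value=212.4 s

Q_s = Q / 3600 = 107.8 / 3600 = 0.0299444 kg/s
t_res = M / Q_s = 6.36 ÷ 0.0299444 = 212.393 s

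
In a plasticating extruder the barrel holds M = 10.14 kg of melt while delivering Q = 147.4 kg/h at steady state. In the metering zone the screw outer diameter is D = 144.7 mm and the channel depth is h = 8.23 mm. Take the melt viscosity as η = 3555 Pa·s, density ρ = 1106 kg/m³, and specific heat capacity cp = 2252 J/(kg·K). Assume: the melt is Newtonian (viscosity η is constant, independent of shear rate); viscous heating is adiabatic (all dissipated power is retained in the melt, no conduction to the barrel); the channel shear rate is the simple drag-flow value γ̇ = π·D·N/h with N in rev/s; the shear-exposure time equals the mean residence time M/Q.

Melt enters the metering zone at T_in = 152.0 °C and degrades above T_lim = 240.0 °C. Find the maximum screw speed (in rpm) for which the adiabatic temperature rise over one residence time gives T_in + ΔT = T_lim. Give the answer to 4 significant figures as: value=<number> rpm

Throughput in SI: Q_s = 147.4 kg/h ÷ 3600 s/h = 0.0409444 kg/s
t_res = M / Q_s = 10.14 / 0.0409444 = 247.653 s
Geometry in SI: D = 144.7 mm → 0.1447 m, h = 8.23 mm → 0.00823 m
Allowable rise: ΔT_a = T_lim − T_in = 240.0 − 152.0 = 88 K
γ̇_max² = ΔT_a·ρ·cp / (η·t_res) = [88 × 1106 × 2252] / [3555 × 247.653] = 248.957 s⁻²
γ̇_max = sqrt(248.957) = 15.7784 s⁻¹
N_max = γ̇_max·h / (π·D) = 15.7784 · 0.00823 / (π · 0.1447) = 0.285656 rev/s = 17.1394 rpm

value=17.14 rpm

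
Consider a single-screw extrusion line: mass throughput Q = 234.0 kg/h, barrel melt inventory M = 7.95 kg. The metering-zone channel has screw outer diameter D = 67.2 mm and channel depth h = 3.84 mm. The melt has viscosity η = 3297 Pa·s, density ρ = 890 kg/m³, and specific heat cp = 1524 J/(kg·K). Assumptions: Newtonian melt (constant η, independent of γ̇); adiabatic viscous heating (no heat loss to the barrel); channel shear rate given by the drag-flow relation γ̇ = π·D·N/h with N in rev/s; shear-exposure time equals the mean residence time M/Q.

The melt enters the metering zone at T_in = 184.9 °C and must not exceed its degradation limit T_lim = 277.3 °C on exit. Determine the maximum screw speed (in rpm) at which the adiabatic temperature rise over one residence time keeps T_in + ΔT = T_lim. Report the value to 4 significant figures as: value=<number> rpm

value=19.24 rpm

Convert throughput: Q = 234.0 kg/h = 234.0/3600 = 0.065 kg/s
t_res = M / Q_s = 7.95 ÷ 0.065 = 122.308 s
Geometry in SI: D = 67.2 mm → 0.0672 m, h = 3.84 mm → 0.00384 m
ΔT_a = T_lim − T_in = 277.3 − 184.9 = 92.4 K
γ̇_max² = ΔT_a·ρ·cp / (η·t_res) = [92.4 × 890 × 1524] / [3297 × 122.308] = 310.795 s⁻²
γ̇_max = sqrt(310.795) = 17.6294 s⁻¹
N_max = γ̇_max·h / (π·D) = 17.6294 · 0.00384 / (π · 0.0672) = 0.320663 rev/s = 19.2398 rpm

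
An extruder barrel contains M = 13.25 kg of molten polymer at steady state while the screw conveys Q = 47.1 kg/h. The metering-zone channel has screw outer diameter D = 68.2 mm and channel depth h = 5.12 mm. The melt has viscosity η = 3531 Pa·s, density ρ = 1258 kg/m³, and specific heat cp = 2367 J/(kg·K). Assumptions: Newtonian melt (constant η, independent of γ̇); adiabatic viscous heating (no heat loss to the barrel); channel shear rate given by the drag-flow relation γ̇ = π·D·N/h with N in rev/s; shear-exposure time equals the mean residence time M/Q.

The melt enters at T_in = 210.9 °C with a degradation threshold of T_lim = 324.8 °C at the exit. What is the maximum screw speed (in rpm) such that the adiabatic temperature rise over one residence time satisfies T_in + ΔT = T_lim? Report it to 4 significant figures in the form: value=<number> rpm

value=13.96 rpm

Q_s = Q / 3600 = 47.1 / 3600 = 0.0130833 kg/s
t_res = M / Q_s = 13.25 / 0.0130833 = 1012.74 s
Convert to metres: D = 0.0682 m, h = 0.00512 m
ΔT_a = T_lim − T_in = 324.8 − 210.9 = 113.9 K
γ̇_max² = ΔT_a·ρ·cp / (η·t_res) = [113.9 × 1258 × 2367] / [3531 × 1012.74] = 94.8435 s⁻²
γ̇_max = √94.8435 = 9.73876 s⁻¹
N_max = γ̇_max·h / (π·D) = 9.73876 · 0.00512 / (π · 0.0682) = 0.232723 rev/s = 13.9634 rpm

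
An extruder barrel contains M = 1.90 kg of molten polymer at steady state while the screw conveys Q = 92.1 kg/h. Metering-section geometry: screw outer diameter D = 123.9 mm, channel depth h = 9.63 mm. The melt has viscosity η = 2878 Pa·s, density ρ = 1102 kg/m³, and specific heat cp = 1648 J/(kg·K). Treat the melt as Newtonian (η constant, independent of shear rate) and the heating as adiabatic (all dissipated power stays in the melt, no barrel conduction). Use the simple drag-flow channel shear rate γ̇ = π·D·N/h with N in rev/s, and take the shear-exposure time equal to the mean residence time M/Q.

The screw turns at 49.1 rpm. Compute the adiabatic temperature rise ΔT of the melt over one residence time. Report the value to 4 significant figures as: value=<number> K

Throughput in SI: Q_s = 92.1 kg/h ÷ 3600 s/h = 0.0255833 kg/s
t_res = M / Q_s = 1.90 / 0.0255833 = 74.2671 s
Geometry in metres: D = 123.9 mm → 0.1239 m, h = 9.63 mm → 0.00963 m; screw speed N = 49.1 rpm = 0.818333 rev/s
γ̇ = π·D·N / h = π · 0.1239 · 0.818333 / 0.00963 = 33.0769 s⁻¹
ΔT = η·γ̇²·t_res/(ρ·cp) = [2878 × 33.0769² × 74.2671] / [1102 × 1648] = 128.765 K

value=128.8 K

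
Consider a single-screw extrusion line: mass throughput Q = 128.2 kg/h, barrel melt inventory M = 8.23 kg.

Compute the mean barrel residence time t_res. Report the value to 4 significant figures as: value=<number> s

value=231.1 s

Convert throughput: Q = 128.2 kg/h = 128.2/3600 = 0.0356111 kg/s
Mean residence time: t_res = M/Q_s = 8.23 kg / 0.0356111 kg/s = 231.108 s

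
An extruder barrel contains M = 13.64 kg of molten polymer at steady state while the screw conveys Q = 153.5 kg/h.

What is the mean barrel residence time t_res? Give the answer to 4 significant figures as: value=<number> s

Throughput in SI: Q_s = 153.5 kg/h ÷ 3600 s/h = 0.0426389 kg/s
Mean residence time: t_res = M/Q_s = 13.64 kg / 0.0426389 kg/s = 319.896 s

value=319.9 s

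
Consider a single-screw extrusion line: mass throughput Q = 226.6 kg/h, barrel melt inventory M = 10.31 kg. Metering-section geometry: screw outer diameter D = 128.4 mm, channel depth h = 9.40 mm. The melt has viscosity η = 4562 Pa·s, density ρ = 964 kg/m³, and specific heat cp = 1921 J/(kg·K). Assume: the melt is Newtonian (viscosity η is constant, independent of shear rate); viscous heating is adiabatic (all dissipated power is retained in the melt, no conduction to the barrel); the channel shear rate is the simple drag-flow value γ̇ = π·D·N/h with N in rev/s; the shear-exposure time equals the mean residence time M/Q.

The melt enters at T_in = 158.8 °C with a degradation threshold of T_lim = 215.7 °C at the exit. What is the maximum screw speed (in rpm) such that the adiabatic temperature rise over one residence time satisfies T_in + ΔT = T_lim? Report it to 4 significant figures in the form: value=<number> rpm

value=16.60 rpm

Convert throughput: Q = 226.6 kg/h = 226.6/3600 = 0.0629444 kg/s
t_res = M / Q_s = 10.31 ÷ 0.0629444 = 163.795 s
Convert to metres: D = 0.1284 m, h = 0.0094 m
Allowable rise: ΔT_a = T_lim − T_in = 215.7 − 158.8 = 56.9 K
γ̇_max² = ΔT_a·ρ·cp / (η·t_res) = [56.9 × 964 × 1921] / [4562 × 163.795] = 141.013 s⁻²
γ̇_max = √141.013 = 11.8749 s⁻¹
Solve γ̇ = πDN/h for N: N_max = γ̇_max·h/(π·D) = 11.8749 × 0.0094 / (π × 0.1284) = 0.276722 rev/s = 16.6033 rpm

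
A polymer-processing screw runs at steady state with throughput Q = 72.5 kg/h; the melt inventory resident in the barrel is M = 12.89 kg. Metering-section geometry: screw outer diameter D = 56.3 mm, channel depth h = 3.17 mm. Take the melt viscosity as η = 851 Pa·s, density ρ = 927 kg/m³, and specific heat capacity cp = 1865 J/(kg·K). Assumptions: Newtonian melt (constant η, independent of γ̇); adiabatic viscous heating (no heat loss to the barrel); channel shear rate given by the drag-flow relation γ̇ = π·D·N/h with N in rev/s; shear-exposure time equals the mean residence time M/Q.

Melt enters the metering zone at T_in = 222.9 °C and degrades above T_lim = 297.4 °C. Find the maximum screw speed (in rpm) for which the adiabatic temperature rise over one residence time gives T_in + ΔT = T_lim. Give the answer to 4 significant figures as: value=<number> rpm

value=16.54 rpm

Throughput in SI: Q_s = 72.5 kg/h ÷ 3600 s/h = 0.0201389 kg/s
t_res = M / Q_s = 12.89 ÷ 0.0201389 = 640.055 s
D = 56.3 mm = 0.0563 m;  h = 3.17 mm = 0.00317 m
ΔT_a = T_lim − T_in = 297.4 °C − 222.9 °C = 74.5 K
Invert ΔT = ηγ̇²t_res/(ρcp) for γ̇: γ̇_max² = ΔT_a ρ cp / (η t_res) = 74.5·927·1865 / (851·640.055) = 236.466 s⁻²
Take the square root: γ̇_max = √(236.466) = 15.3774 s⁻¹
N_max = γ̇_max·h / (π·D) = 15.3774 · 0.00317 / (π · 0.0563) = 0.275604 rev/s = 16.5362 rpm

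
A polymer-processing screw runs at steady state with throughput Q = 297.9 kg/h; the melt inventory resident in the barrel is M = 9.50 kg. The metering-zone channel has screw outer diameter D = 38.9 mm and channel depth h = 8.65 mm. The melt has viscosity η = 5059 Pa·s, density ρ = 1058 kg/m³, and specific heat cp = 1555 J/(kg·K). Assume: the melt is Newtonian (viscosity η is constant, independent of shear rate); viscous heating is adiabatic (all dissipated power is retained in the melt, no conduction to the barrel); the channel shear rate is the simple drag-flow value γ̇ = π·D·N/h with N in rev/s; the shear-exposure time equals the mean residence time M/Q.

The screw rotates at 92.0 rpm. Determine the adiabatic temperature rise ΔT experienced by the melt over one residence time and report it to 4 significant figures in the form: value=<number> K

Throughput in SI: Q_s = 297.9 kg/h ÷ 3600 s/h = 0.08275 kg/s
Mean residence time: t_res = M/Q_s = 9.50 kg / 0.08275 kg/s = 114.804 s
Convert to SI: D = 0.0389 m, h = 0.00865 m, N = 92.0/60 = 1.53333 rev/s
Shear rate: γ̇ = πDN/h = π·0.0389·1.53333/0.00865 = 21.6631 s⁻¹
ΔT = η·γ̇²·t_res/(ρ·cp) = [5059 × 21.6631² × 114.804] / [1058 × 1555] = 165.67 K

value=165.7 K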